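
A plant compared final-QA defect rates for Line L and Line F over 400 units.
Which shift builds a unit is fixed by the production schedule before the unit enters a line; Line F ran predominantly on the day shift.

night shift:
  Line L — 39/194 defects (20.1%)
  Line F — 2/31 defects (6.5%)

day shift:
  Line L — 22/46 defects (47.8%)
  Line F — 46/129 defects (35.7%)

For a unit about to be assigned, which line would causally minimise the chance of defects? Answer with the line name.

Line F

Shift differs across lines for reasons unrelated to any effect of the line itself, and it separately predicts the outcome — a classic confounder. We must compare within shift levels.
Within each level — night shift: 20.1% vs 6.5%; day shift: 47.8% vs 35.7% — Line F is lower every time.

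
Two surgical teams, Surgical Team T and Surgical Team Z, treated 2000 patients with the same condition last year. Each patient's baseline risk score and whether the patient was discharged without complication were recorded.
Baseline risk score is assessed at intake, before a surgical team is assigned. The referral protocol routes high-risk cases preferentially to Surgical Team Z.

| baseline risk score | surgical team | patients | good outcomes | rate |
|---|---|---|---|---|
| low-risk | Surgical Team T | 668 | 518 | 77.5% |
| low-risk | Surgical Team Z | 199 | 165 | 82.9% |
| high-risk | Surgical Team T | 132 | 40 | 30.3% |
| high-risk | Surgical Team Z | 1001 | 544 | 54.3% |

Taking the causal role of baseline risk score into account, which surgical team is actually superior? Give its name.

Within every baseline risk score level Surgical Team Z has the higher rate, yet pooled Surgical Team T does — Simpson's reversal.
Baseline risk score is set before the surgical team has any effect — it is not caused by the surgical team — and it independently drives the outcome. That makes it a confounder, so the causal comparison is within baseline risk score levels.
Within each level — low-risk: 77.5% vs 82.9%; high-risk: 30.3% vs 54.3% — Surgical Team Z is higher every time.

Surgical Team Z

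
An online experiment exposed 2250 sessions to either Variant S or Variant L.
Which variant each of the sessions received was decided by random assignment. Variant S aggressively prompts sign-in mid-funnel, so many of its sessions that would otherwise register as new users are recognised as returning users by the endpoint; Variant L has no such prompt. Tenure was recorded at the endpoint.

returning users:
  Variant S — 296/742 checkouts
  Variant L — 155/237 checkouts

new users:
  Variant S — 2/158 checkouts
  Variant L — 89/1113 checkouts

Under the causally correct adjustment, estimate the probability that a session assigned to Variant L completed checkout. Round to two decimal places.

0.18

The user tenure-specific comparison favours Variant L throughout, but the pooled figures favour Variant S. The question is whether to condition on user tenure.
Because the variant influences user tenure, user tenure is a post-treatment mediator, not a confounder. Stratifying on it would bias the estimate; the causal effect is the crude pooled difference.
So P(outcome | do(Variant L)) is just the pooled rate for Variant L: 244/1350 = 0.181.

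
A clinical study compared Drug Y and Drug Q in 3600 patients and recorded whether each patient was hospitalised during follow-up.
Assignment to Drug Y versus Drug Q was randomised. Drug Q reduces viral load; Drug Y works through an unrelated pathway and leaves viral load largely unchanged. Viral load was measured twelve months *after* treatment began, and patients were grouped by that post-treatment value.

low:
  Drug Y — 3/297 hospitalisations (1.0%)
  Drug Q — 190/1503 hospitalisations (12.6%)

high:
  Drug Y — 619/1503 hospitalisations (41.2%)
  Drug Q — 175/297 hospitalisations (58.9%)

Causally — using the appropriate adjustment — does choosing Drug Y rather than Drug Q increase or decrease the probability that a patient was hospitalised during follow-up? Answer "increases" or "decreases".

increases

Because the drug influences viral load, viral load is a post-treatment mediator, not a confounder. Stratifying on it would bias the estimate; the causal effect is the crude pooled difference.
Pooled: Drug Y 34.6% vs Drug Q 20.3%; Drug Q is lower overall.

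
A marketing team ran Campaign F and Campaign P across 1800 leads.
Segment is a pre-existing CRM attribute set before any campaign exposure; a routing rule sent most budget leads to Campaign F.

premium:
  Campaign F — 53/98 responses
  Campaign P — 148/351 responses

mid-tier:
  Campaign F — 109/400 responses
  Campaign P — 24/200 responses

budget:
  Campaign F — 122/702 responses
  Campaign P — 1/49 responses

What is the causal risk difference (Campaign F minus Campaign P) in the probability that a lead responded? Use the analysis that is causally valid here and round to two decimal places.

+0.14

Customer segment differs across campaigns for reasons unrelated to any effect of the campaign itself, and it separately predicts the outcome — a classic confounder. We must compare within customer segment levels.
Adjusting over the population distribution of customer segment: 0.249·(0.541−0.422) + 0.333·(0.273−0.120) + 0.417·(0.174−0.020) = +0.145.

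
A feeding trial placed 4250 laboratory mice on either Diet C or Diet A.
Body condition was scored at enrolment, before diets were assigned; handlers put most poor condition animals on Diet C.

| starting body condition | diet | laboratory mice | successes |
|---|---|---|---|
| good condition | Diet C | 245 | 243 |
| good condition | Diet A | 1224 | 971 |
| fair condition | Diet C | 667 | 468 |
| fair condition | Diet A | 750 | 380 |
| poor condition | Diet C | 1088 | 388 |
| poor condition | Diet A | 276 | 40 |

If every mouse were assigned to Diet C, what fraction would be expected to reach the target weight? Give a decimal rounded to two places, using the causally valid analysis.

0.69

Starting body condition differs across diets for reasons unrelated to any effect of the diet itself, and it separately predicts the outcome — a classic confounder. We must compare within starting body condition levels.
Standardising Diet C to the population starting body condition mix: 0.346·243/245 + 0.333·468/667 + 0.321·388/1088 = 0.691.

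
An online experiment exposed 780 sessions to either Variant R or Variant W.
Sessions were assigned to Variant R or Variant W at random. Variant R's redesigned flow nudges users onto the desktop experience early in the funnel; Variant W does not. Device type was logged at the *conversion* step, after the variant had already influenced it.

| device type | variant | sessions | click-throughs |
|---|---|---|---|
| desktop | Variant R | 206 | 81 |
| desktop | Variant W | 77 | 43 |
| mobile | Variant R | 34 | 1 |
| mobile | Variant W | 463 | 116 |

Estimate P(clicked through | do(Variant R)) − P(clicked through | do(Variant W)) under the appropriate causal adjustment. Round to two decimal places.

Device type here is a post-treatment variable shaped by the variant; conditioning on it would introduce bias rather than remove it. The overall comparison is the causal one.
The causal difference is the pooled difference: 0.342 − 0.294 = +0.047.

+0.05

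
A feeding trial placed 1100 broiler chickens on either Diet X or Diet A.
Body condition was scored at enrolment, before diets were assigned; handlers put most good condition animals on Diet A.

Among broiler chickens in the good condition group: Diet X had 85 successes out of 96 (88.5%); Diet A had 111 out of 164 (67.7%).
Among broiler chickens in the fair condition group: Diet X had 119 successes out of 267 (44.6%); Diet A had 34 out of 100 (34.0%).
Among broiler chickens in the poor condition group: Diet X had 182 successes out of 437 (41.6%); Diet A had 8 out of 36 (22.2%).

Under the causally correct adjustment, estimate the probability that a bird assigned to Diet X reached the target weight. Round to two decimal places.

0.54

The stratified and pooled comparisons disagree (Diet X wins within each starting body condition; Diet A wins overall), so the answer turns on the causal role of starting body condition.
Starting body condition is set before the diet has any effect — it is not caused by the diet — and it independently drives the outcome. That makes it a confounder, so the causal comparison is within starting body condition levels.
Standardising Diet X to the population starting body condition mix: 0.236·85/96 + 0.334·119/267 + 0.430·182/437 = 0.537.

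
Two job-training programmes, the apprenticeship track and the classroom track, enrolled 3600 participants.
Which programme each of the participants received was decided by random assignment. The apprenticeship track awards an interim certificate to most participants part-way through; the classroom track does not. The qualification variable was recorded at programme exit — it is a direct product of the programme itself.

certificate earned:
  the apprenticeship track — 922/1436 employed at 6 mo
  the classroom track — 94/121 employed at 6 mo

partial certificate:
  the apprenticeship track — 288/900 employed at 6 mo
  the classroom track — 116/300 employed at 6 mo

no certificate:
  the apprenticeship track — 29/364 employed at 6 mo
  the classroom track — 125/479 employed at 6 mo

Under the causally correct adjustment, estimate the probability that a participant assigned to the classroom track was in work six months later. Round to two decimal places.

0.37

Stratifying would compare programmes among participants the programmes themselves sorted into qualification attained during the programme groups — a form of selection on an intermediate. The unconditioned pooled rates give the total causal effect.
So P(outcome | do(the classroom track)) is just the pooled rate for the classroom track: 335/900 = 0.372.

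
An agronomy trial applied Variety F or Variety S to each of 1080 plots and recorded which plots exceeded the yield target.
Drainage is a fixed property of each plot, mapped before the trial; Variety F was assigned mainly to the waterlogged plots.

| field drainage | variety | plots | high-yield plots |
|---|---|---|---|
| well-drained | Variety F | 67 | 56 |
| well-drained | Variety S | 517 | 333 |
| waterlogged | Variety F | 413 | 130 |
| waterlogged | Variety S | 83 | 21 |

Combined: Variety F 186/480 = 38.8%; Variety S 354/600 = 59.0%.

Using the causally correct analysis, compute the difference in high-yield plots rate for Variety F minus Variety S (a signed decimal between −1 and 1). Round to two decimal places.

+0.13

Field drainage satisfies the back-door criterion: it is not a descendant of the variety, and it blocks the spurious path from variety to outcome. Adjusting for it (i.e., using the within-field drainage rates) gives the causal effect.
Adjusting over the population distribution of field drainage: 0.541·(0.836−0.644) + 0.459·(0.315−0.253) = +0.132.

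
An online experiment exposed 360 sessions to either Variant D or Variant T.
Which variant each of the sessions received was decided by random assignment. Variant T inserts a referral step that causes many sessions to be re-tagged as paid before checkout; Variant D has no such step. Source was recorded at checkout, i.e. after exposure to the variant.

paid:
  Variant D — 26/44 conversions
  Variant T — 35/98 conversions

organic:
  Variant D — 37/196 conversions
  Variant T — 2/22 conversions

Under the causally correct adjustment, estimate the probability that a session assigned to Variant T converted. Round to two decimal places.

0.31

The traffic source-specific comparison favours Variant D throughout, but the pooled figures favour Variant T. The question is whether to condition on traffic source.
Traffic source lies on the pathway variant → traffic source → outcome, so adjusting for it blocks the indirect effect. For the total causal effect of variant, use the unadjusted pooled rates.
So P(outcome | do(Variant T)) is just the pooled rate for Variant T: 37/120 = 0.308.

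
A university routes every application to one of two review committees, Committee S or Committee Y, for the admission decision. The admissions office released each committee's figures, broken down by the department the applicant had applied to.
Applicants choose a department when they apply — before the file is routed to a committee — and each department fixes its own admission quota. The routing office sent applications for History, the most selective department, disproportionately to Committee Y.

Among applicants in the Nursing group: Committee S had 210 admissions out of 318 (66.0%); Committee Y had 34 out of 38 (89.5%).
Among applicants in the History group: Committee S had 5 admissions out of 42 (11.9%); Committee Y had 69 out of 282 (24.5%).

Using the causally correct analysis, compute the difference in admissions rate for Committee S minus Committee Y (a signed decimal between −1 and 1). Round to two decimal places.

Committee Y is higher inside every department stratum but Committee S is higher in aggregate. Whether to stratify depends on how department relates to the review committee.
Since department is a pre-existing factor (not a product of the review committee) and it affects the outcome on its own, it is a confounder. The stratified rates, not the pooled rate, identify the causal effect.
Adjusting over the population distribution of department: 0.524·(0.660−0.895) + 0.476·(0.119−0.245) = -0.183.

-0.18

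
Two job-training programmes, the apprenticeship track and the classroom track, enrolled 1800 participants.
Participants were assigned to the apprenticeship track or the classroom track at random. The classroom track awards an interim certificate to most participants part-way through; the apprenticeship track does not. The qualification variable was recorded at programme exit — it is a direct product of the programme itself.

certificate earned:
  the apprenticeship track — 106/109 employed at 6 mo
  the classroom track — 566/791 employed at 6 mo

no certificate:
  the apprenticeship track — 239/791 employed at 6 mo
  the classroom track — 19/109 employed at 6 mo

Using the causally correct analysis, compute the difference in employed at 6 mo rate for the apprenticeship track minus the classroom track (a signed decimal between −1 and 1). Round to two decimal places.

Within every qualification attained during the programme level the apprenticeship track has the higher rate, yet pooled the classroom track does — Simpson's reversal.
Qualification attained during the programme is recorded after the programme and is itself shifted by it — it sits on the causal path from programme to outcome. Conditioning on a mediator would strip out part of the effect we want; the pooled comparison gives the total causal effect.
The causal difference is the pooled difference: 0.383 − 0.650 = -0.267.

-0.27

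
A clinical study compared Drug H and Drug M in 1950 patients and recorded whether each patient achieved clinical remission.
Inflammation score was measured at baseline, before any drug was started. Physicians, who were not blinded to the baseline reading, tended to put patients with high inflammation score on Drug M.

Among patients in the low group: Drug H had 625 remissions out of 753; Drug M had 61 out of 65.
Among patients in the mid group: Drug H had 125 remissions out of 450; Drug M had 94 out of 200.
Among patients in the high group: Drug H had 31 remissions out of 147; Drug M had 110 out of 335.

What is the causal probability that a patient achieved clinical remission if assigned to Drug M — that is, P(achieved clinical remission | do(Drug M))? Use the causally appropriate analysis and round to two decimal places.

0.63

The stratified and pooled comparisons disagree (Drug M wins within each inflammation score; Drug H wins overall), so the answer turns on the causal role of inflammation score.
Inflammation score is set before the drug has any effect — it is not caused by the drug — and it independently drives the outcome. That makes it a confounder, so the causal comparison is within inflammation score levels.
Standardising Drug M to the population inflammation score mix: 0.419·61/65 + 0.333·94/200 + 0.247·110/335 = 0.632.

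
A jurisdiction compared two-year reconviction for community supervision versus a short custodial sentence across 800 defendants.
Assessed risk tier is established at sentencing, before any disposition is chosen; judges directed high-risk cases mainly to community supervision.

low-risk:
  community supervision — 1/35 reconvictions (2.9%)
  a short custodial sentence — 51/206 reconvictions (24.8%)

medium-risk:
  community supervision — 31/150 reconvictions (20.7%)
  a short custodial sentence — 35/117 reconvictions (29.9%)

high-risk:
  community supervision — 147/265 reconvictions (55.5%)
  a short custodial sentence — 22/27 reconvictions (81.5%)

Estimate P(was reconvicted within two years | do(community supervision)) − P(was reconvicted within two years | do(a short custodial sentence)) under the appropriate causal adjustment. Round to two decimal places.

-0.19

Since assessed risk tier is a pre-existing factor (not a product of the disposition) and it affects the outcome on its own, it is a confounder. The stratified rates, not the pooled rate, identify the causal effect.
Adjusting over the population distribution of assessed risk tier: 0.301·(0.029−0.248) + 0.334·(0.207−0.299) + 0.365·(0.555−0.815) = -0.192.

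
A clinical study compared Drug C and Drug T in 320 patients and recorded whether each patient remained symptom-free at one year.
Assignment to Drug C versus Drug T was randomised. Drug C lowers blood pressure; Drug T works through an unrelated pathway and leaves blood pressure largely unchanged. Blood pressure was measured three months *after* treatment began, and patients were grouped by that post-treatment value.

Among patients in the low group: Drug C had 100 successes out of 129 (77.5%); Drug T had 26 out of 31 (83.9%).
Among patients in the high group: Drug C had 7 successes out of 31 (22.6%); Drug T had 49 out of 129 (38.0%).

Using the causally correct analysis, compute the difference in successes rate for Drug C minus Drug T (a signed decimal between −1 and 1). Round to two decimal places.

+0.20

Blood pressure lies on the pathway drug → blood pressure → outcome, so adjusting for it blocks the indirect effect. For the total causal effect of drug, use the unadjusted pooled rates.
The causal difference is the pooled difference: 0.669 − 0.469 = +0.200.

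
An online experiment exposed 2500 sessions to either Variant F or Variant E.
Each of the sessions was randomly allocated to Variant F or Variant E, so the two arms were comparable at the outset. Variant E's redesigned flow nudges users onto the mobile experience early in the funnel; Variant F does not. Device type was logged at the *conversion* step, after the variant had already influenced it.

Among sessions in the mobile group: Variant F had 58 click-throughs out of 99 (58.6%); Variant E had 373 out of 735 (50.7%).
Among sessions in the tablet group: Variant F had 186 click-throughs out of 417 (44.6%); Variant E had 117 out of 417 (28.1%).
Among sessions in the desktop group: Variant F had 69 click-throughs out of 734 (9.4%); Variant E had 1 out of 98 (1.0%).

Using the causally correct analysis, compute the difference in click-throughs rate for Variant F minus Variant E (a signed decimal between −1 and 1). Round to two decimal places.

Device type lies on the pathway variant → device type → outcome, so adjusting for it blocks the indirect effect. For the total causal effect of variant, use the unadjusted pooled rates.
The causal difference is the pooled difference: 0.250 − 0.393 = -0.142.

-0.14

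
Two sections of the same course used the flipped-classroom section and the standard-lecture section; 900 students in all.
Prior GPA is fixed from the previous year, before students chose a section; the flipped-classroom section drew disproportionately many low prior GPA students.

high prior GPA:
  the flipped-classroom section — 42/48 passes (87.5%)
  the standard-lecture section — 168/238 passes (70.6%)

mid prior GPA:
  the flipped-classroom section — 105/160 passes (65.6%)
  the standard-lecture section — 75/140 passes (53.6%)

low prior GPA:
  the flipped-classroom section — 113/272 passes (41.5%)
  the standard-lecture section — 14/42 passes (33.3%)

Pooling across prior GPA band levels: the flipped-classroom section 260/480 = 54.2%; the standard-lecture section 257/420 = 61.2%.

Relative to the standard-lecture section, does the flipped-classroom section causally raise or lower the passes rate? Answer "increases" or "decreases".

increases

the flipped-classroom section is higher inside every prior GPA band stratum but the standard-lecture section is higher in aggregate. Whether to stratify depends on how prior GPA band relates to the teaching method.
Nothing the teaching method does changes prior GPA band; the imbalance is an allocation artefact. With prior GPA band also predicting the outcome, the pooled figure is confounded, and the within-stratum comparison is the causal one.
Within each level — high prior GPA: 87.5% vs 70.6%; mid prior GPA: 65.6% vs 53.6%; low prior GPA: 41.5% vs 33.3% — the flipped-classroom section is higher every time.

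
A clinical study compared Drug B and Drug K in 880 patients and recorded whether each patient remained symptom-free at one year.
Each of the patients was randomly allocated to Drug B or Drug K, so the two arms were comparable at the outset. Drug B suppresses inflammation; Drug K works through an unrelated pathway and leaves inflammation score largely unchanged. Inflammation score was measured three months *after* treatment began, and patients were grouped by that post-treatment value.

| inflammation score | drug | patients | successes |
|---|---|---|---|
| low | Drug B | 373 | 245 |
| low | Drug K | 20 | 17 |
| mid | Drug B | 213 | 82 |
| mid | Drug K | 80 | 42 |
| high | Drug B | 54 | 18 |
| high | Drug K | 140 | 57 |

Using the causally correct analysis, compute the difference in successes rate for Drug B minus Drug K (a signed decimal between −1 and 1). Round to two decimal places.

Stratifying would compare drugs among patients the drugs themselves sorted into inflammation score groups — a form of selection on an intermediate. The unconditioned pooled rates give the total causal effect.
The causal difference is the pooled difference: 0.539 − 0.483 = +0.056.

+0.06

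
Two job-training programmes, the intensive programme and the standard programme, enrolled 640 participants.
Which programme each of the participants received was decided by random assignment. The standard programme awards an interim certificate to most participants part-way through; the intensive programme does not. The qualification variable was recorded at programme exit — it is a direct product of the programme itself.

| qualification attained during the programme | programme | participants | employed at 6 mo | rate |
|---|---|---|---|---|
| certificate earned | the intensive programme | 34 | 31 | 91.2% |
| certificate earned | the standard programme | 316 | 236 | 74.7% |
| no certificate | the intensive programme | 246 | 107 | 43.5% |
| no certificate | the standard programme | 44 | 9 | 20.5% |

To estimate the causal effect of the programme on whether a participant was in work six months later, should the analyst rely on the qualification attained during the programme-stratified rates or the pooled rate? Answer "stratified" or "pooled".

Stratifying would compare programmes among participants the programmes themselves sorted into qualification attained during the programme groups — a form of selection on an intermediate. The unconditioned pooled rates give the total causal effect.
Pooled: the intensive programme 49.3% vs the standard programme 68.1%; the standard programme is higher overall.

pooled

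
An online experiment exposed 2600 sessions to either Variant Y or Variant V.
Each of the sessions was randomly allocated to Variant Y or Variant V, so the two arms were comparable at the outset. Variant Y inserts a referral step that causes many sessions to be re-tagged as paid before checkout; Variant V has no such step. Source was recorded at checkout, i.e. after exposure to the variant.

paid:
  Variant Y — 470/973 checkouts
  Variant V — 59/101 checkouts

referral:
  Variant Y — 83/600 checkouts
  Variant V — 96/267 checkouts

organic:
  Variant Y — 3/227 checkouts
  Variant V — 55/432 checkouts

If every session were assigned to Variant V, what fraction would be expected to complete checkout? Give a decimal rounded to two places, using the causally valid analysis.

0.26

The distribution of traffic source is itself part of what the variant does — it is an intermediate outcome. Holding it fixed would remove that part of the effect; the total effect is the pooled difference.
So P(outcome | do(Variant V)) is just the pooled rate for Variant V: 210/800 = 0.263.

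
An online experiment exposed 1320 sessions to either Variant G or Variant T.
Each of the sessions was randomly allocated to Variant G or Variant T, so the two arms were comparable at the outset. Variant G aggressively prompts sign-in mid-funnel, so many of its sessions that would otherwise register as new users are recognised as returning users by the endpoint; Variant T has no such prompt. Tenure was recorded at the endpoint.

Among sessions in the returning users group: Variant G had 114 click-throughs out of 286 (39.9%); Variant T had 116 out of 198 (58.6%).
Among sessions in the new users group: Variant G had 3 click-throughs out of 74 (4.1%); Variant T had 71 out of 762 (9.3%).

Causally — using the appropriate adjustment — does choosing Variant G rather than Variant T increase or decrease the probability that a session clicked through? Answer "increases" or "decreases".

increases

User tenure is recorded after the variant and is itself shifted by it — it sits on the causal path from variant to outcome. Conditioning on a mediator would strip out part of the effect we want; the pooled comparison gives the total causal effect.
Pooled: Variant G 32.5% vs Variant T 19.5%; Variant G is higher overall.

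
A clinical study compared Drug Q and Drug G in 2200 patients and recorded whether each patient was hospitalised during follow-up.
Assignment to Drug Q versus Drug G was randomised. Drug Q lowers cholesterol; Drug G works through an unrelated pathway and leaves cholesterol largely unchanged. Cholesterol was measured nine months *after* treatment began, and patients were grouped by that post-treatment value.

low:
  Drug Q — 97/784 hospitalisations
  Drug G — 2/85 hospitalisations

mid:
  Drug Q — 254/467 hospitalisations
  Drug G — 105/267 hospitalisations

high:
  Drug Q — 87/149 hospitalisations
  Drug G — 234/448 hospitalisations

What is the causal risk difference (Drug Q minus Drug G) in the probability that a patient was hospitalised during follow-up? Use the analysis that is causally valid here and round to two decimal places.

The stratified and pooled comparisons disagree (Drug G wins within each cholesterol; Drug Q wins overall), so the answer turns on the causal role of cholesterol.
Cholesterol is downstream of the drug. One should not condition on a consequence of treatment, so the overall rates are the right comparison.
The causal difference is the pooled difference: 0.313 − 0.426 = -0.113.

-0.11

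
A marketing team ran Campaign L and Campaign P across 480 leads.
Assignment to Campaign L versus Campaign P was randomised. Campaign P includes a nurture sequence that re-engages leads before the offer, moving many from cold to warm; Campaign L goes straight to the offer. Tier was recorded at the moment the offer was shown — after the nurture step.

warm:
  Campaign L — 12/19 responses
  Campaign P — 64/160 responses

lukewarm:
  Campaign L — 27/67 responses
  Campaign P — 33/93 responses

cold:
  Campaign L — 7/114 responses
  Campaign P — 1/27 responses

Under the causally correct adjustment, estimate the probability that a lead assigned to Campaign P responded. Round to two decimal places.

0.35

Stratifying would compare campaigns among leads the campaigns themselves sorted into engagement tier groups — a form of selection on an intermediate. The unconditioned pooled rates give the total causal effect.
So P(outcome | do(Campaign P)) is just the pooled rate for Campaign P: 98/280 = 0.350.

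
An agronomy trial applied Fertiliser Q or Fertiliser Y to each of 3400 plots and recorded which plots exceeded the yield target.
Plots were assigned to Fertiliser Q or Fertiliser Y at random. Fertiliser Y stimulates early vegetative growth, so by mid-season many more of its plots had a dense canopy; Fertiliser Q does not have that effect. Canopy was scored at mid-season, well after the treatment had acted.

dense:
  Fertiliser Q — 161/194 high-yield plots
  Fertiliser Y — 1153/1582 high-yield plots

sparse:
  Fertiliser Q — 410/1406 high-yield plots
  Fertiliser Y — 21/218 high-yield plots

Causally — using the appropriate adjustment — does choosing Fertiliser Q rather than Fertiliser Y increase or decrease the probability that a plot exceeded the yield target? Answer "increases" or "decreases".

Within every mid-season canopy level Fertiliser Q has the higher rate, yet pooled Fertiliser Y does — Simpson's reversal.
Mid-season canopy here is a post-treatment variable shaped by the fertiliser; conditioning on it would introduce bias rather than remove it. The overall comparison is the causal one.
Pooled: Fertiliser Q 35.7% vs Fertiliser Y 65.2%; Fertiliser Y is higher overall.

decreases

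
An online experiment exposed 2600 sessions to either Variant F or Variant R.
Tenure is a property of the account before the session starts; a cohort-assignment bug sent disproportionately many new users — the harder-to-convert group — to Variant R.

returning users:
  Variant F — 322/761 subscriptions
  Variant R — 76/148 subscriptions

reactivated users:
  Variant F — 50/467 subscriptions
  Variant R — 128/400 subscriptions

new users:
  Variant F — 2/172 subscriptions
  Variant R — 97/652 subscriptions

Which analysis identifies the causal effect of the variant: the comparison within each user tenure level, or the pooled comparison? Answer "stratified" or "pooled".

The imbalance in user tenure arose from how sessions were allocated, not from anything the variant did; and user tenure independently affects the outcome. The pooled gap is confounded — condition on user tenure.
Within each level — returning users: 42.3% vs 51.4%; reactivated users: 10.7% vs 32.0%; new users: 1.2% vs 14.9% — Variant R is higher every time.

stratified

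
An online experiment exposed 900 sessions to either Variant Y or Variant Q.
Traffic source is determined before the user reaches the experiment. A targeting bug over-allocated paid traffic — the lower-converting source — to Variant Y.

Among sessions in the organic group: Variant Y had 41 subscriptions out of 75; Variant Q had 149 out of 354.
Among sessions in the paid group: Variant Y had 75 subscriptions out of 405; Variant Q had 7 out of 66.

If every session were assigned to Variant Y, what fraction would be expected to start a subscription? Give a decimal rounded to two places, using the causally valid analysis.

Traffic source differs across variants for reasons unrelated to any effect of the variant itself, and it separately predicts the outcome — a classic confounder. We must compare within traffic source levels.
Standardising Variant Y to the population traffic source mix: 0.477·41/75 + 0.523·75/405 = 0.357.

0.36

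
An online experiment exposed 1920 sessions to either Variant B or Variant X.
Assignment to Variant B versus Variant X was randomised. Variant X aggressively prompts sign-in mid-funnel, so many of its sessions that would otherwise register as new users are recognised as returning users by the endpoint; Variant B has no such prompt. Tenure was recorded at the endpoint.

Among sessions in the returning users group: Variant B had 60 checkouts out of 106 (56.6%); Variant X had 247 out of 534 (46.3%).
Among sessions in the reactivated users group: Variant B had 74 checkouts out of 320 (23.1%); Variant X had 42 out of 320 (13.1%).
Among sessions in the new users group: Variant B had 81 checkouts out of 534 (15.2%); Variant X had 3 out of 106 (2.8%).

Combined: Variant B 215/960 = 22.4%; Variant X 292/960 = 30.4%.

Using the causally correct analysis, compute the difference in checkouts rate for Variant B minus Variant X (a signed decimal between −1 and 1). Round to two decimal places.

-0.08

The user tenure-specific comparison favours Variant B throughout, but the pooled figures favour Variant X. The question is whether to condition on user tenure.
User tenure is recorded after the variant and is itself shifted by it — it sits on the causal path from variant to outcome. Conditioning on a mediator would strip out part of the effect we want; the pooled comparison gives the total causal effect.
The causal difference is the pooled difference: 0.224 − 0.304 = -0.080.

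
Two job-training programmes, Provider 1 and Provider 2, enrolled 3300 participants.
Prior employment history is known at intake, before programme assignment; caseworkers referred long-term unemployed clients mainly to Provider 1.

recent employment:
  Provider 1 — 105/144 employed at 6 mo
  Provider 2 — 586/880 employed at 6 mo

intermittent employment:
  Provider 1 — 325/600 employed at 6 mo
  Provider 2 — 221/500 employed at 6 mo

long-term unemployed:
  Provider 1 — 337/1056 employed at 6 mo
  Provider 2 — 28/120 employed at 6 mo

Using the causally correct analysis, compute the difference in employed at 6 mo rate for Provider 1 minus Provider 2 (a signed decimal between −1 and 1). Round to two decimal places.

The imbalance in prior employment history arose from how participants were allocated, not from anything the programme did; and prior employment history independently affects the outcome. The pooled gap is confounded — condition on prior employment history.
Adjusting over the population distribution of prior employment history: 0.310·(0.729−0.666) + 0.333·(0.542−0.442) + 0.356·(0.319−0.233) = +0.083.

+0.08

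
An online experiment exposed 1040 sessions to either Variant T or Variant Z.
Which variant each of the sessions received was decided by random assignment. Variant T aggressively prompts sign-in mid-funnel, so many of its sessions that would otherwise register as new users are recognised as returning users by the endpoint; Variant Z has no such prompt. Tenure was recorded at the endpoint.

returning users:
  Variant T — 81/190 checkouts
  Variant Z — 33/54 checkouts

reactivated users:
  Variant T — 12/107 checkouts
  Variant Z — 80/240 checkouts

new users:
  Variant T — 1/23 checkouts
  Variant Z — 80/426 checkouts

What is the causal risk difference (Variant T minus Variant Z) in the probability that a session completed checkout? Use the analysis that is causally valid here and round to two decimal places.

Within every user tenure level Variant Z has the higher rate, yet pooled Variant T does — Simpson's reversal.
Because the variant influences user tenure, user tenure is a post-treatment mediator, not a confounder. Stratifying on it would bias the estimate; the causal effect is the crude pooled difference.
The causal difference is the pooled difference: 0.294 − 0.268 = +0.026.

+0.03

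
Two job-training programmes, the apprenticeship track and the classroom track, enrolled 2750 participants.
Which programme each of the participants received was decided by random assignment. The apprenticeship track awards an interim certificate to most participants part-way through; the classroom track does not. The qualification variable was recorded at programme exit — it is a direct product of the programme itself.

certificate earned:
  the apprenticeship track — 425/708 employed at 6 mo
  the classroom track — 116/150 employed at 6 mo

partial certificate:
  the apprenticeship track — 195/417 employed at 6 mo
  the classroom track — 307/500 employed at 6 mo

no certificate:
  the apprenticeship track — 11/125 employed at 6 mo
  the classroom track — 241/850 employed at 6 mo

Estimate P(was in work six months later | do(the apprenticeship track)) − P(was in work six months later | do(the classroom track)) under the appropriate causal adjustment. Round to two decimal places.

The qualification attained during the programme-specific comparison favours the classroom track throughout, but the pooled figures favour the apprenticeship track. The question is whether to condition on qualification attained during the programme.
Qualification attained during the programme is downstream of the programme. One should not condition on a consequence of treatment, so the overall rates are the right comparison.
The causal difference is the pooled difference: 0.505 − 0.443 = +0.062.

+0.06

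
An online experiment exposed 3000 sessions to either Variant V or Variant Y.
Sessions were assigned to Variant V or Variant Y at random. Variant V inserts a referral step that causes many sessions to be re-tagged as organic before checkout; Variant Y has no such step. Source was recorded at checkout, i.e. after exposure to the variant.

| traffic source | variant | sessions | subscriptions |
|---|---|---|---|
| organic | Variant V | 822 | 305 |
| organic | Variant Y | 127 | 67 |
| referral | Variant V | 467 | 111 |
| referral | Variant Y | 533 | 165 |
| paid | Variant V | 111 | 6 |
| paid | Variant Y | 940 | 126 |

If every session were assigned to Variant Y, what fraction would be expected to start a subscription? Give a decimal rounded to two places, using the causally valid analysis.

0.22

The stratified and pooled comparisons disagree (Variant Y wins within each traffic source; Variant V wins overall), so the answer turns on the causal role of traffic source.
Because the variant influences traffic source, traffic source is a post-treatment mediator, not a confounder. Stratifying on it would bias the estimate; the causal effect is the crude pooled difference.
So P(outcome | do(Variant Y)) is just the pooled rate for Variant Y: 358/1600 = 0.224.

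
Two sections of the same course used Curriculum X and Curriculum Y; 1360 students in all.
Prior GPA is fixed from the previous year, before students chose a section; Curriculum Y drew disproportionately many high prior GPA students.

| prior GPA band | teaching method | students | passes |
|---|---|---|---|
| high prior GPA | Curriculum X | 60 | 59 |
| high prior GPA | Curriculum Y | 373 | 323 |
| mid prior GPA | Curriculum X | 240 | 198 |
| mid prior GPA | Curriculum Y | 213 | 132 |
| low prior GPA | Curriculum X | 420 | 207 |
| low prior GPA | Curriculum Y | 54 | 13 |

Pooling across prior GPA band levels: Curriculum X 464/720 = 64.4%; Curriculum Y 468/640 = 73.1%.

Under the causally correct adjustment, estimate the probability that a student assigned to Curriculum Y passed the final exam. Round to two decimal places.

The prior GPA band-specific comparison favours Curriculum X throughout, but the pooled figures favour Curriculum Y. The question is whether to condition on prior GPA band.
Since prior GPA band is a pre-existing factor (not a product of the teaching method) and it affects the outcome on its own, it is a confounder. The stratified rates, not the pooled rate, identify the causal effect.
Standardising Curriculum Y to the population prior GPA band mix: 0.318·323/373 + 0.333·132/213 + 0.349·13/54 = 0.566.

0.57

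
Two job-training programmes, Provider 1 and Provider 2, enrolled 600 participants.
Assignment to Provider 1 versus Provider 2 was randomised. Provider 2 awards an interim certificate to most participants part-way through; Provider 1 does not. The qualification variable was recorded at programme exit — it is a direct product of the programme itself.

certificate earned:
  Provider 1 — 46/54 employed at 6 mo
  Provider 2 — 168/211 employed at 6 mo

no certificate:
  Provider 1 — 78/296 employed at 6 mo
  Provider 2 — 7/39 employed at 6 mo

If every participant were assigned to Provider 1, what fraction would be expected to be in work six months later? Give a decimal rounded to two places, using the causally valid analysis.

0.35

Qualification attained during the programme lies on the pathway programme → qualification attained during the programme → outcome, so adjusting for it blocks the indirect effect. For the total causal effect of programme, use the unadjusted pooled rates.
So P(outcome | do(Provider 1)) is just the pooled rate for Provider 1: 124/350 = 0.354.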